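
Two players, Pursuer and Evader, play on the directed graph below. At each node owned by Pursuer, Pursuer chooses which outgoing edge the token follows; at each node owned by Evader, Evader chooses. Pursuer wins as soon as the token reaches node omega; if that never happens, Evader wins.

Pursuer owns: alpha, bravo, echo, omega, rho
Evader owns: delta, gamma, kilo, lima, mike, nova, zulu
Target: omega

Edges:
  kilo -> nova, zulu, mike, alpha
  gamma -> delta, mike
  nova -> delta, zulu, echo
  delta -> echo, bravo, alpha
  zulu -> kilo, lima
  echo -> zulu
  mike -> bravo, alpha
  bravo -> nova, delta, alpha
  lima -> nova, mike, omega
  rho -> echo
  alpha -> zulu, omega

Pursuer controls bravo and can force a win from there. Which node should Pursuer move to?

A0 = {omega}
A1: add {alpha} — alpha (Pursuer) has alpha→omega.
A2: add {bravo} — bravo (Pursuer) has bravo→alpha.
A3: add {mike} — mike (Evader): all of {bravo, alpha} already in.
A4 = A3; e.g. kilo (Evader) can still go to nova. Fixed point.
From bravo, successor alpha is in the attractor (rank 1); the other successors delta, nova are not.

alpha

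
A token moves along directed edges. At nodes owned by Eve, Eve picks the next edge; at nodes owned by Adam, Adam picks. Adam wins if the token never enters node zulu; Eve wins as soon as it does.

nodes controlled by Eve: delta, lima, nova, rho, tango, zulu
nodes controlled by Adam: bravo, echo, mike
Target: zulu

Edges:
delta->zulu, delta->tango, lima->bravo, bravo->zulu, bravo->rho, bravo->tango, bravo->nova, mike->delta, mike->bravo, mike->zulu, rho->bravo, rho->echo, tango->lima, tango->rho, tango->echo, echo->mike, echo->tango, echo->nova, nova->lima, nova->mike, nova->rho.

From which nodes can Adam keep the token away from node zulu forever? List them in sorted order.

A0 = {zulu}
A1: add {delta} — delta (Eve) has delta→zulu.
A2 = A1; e.g. lima (Eve) has no edge into A1. Fixed point.
Eve's attractor = {delta, zulu}; Adam avoids the target exactly from the complement.

bravo, echo, lima, mike, nova, rho, tango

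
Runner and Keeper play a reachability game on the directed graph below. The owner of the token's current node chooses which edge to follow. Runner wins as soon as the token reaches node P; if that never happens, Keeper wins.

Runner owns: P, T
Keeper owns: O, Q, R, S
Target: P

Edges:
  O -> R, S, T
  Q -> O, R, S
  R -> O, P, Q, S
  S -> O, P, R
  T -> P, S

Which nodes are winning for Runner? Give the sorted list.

A0 = {P}
A1: add {T} — T (Runner) has T→P.
A2 = A1; e.g. O (Keeper) can still go to R. Fixed point.
Runner's winning region = {P, T}.

P, T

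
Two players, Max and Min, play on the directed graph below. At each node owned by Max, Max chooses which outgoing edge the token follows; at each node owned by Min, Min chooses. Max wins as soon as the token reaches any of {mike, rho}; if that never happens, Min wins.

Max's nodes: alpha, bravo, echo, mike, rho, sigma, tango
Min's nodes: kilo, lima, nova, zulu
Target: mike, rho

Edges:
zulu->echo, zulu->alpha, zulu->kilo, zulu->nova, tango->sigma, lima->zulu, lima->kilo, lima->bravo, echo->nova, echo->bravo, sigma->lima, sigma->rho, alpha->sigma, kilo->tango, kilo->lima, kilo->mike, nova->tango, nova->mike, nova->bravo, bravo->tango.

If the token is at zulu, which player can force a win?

A0 = {mike, rho}
A1: add {sigma} — sigma (Max) has sigma→rho.
A2: add {alpha, tango} — tango (Max) has tango→sigma; alpha (Max) has alpha→sigma.
A3: add {bravo} — bravo (Max) has bravo→tango.
A4: add {echo, nova} — echo (Max) has echo→bravo; nova (Min): all of {tango, mike, bravo} already in.
A5 = A4; e.g. zulu (Min) can still go to kilo. Fixed point.
zulu never enters the attractor, so Min can avoid the target forever.

Min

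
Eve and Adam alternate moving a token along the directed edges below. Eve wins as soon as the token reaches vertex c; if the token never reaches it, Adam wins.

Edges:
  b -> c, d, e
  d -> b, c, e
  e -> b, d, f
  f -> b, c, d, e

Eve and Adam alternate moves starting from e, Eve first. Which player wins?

Adam

Track states (vertex, player-to-move).
A0 = {(c,Eve), (c,Adam)}
A1: add {(b,Eve), (d,Eve), (f,Eve)}.
A2: add {(e,Adam)}.
A3 = A2; e.g. (b,Adam) stays out. (e,Eve) never enters ⇒ Adam avoids the target.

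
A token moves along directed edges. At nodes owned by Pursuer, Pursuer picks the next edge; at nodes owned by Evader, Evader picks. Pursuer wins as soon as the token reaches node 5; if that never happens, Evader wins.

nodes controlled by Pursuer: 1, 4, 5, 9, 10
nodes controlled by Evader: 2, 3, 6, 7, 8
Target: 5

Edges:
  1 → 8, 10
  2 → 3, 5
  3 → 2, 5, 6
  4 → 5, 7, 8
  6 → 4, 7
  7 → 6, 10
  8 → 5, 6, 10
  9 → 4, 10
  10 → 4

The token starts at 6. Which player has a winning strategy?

A0 = {5}
A1: add {4} — 4 (Pursuer) has 4→5.
A2: add {9, 10} — 9 (Pursuer) has 9→4; 10 (Pursuer) has 10→4.
A3: add {1} — 1 (Pursuer) has 1→10.
A4 = A3; e.g. 2 (Evader) can still go to 3. Fixed point.
6 never enters the attractor, so Evader can avoid the target forever.

Evader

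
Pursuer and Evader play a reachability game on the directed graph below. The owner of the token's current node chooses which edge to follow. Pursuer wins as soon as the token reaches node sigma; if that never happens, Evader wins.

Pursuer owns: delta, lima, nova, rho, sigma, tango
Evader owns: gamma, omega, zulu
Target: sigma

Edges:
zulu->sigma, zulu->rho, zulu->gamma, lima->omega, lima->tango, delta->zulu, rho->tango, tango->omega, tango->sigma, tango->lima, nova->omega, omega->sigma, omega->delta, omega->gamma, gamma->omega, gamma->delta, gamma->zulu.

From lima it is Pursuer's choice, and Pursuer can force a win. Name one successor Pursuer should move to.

A0 = {sigma}
A1: add {tango} — tango (Pursuer) has tango→sigma.
A2: add {lima, rho} — lima (Pursuer) has lima→tango; rho (Pursuer) has rho→tango.
A3 = A2; e.g. nova (Pursuer) has no edge into A2. Fixed point.
From lima, successor tango is in the attractor (rank 1); the other successor omega is not.

tango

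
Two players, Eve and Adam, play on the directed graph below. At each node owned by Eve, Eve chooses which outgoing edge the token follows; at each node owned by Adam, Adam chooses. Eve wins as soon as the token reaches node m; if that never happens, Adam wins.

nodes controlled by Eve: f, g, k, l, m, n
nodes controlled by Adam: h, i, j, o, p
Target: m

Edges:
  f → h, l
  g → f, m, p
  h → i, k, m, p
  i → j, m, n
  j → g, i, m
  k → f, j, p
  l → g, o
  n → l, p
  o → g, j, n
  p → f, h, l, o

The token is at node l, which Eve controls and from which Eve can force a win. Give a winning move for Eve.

A0 = {m}
A1: add {g} — g (Eve) has g→m.
A2: add {l} — l (Eve) has l→g.
A3: add {f, n} — f (Eve) has f→l; n (Eve) has n→l.
A4: add {k} — k (Eve) has k→f.
A5 = A4; e.g. h (Adam) can still go to i. Fixed point.
From l, successor g is in the attractor (rank 1); the other successor o is not.

g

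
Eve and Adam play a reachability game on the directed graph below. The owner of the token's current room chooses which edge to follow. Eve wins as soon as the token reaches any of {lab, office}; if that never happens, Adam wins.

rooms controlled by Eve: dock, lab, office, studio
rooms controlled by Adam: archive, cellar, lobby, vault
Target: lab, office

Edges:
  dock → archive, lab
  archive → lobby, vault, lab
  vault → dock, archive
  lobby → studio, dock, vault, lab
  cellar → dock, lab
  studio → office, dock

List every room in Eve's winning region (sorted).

A0 = {lab, office}
A1: add {dock, studio} — studio (Eve) has studio→office; dock (Eve) has dock→lab.
A2: add {cellar} — cellar (Adam): all of {dock, lab} already in.
A3 = A2; e.g. lobby (Adam) can still go to vault. Fixed point.
Eve's winning region = {cellar, dock, lab, office, studio}.

cellar, dock, lab, office, studio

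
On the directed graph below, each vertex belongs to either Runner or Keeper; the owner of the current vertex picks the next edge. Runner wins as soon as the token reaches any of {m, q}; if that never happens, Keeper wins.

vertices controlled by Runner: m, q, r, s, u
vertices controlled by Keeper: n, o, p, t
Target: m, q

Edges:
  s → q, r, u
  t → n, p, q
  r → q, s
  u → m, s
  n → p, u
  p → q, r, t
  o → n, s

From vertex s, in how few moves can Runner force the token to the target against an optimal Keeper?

A0 = {m, q}
A1: add {r, s, u} — r (Runner) has r→q; s (Runner) has s→q; u (Runner) has u→m.
A2 = A1; e.g. n (Keeper) can still go to p. Fixed point.
s enters the attractor at level 1, so Runner can force the target in 1 move from there.

1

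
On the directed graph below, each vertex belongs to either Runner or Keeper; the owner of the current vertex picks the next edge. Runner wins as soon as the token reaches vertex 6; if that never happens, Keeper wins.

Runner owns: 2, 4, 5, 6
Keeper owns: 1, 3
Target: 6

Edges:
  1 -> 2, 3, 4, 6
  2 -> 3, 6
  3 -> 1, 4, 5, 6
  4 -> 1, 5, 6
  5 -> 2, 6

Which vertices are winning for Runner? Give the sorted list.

2, 4, 5, 6

A0 = {6}
A1: add {2, 4, 5} — 2 (Runner) has 2→6; 4 (Runner) has 4→6; 5 (Runner) has 5→6.
A2 = A1; e.g. 1 (Keeper) can still go to 3. Fixed point.
Runner's winning region = {2, 4, 5, 6}.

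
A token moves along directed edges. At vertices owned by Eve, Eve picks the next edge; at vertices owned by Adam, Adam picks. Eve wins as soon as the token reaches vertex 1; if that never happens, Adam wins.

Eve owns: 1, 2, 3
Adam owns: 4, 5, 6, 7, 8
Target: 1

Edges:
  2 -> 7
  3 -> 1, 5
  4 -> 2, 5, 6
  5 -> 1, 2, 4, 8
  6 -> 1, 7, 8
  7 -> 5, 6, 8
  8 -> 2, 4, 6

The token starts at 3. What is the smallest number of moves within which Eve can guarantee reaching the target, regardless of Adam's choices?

1

A0 = {1}
A1: add {3} — 3 (Eve) has 3→1.
A2 = A1; e.g. 2 (Eve) has no edge into A1. Fixed point.
3 enters the attractor at level 1, so Eve can force the target in 1 move from there.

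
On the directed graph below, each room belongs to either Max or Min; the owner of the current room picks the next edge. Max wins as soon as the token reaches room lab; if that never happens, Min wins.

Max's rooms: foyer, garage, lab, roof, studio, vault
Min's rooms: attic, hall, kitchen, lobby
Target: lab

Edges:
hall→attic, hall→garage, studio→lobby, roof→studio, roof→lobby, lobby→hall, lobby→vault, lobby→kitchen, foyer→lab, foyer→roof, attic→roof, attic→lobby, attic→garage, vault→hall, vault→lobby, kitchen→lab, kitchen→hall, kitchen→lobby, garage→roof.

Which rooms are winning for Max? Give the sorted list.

A0 = {lab}
A1: add {foyer} — foyer (Max) has foyer→lab.
A2 = A1; e.g. hall (Min) can still go to attic. Fixed point.
Max's winning region = {foyer, lab}.

foyer, lab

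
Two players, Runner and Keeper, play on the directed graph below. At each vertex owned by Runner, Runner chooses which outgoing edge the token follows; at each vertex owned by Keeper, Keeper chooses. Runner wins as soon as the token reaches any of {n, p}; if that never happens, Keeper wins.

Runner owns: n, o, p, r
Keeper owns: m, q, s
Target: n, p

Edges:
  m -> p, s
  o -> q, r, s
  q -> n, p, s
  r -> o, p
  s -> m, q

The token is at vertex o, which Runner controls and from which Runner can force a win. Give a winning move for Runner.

A0 = {n, p}
A1: add {r} — r (Runner) has r→p.
A2: add {o} — o (Runner) has o→r.
A3 = A2; e.g. m (Keeper) can still go to s. Fixed point.
From o, successor r is in the attractor (rank 1); the other successors q, s are not.

r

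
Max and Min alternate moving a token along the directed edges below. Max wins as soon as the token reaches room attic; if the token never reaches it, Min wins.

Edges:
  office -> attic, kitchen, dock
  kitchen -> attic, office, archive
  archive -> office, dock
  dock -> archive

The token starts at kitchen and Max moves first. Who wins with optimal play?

Max

Track states (vertex, player-to-move).
A0 = {(attic,Max), (attic,Min)}
A1: add {(office,Max), (kitchen,Max)}.
(kitchen,Max) ∈ A1 ⇒ Max forces the target.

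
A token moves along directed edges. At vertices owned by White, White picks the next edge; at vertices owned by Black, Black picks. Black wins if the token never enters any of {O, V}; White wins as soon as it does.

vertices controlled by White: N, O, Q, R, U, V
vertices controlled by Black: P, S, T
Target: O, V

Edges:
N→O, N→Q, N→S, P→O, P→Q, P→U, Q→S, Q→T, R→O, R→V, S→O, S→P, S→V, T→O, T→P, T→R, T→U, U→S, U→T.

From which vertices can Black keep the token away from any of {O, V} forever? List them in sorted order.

P, Q, S, T, U

A0 = {O, V}
A1: add {N, R} — N (White) has N→O; R (White) has R→O.
A2 = A1; e.g. P (Black) can still go to Q. Fixed point.
White's attractor = {N, O, R, V}; Black avoids the target exactly from the complement.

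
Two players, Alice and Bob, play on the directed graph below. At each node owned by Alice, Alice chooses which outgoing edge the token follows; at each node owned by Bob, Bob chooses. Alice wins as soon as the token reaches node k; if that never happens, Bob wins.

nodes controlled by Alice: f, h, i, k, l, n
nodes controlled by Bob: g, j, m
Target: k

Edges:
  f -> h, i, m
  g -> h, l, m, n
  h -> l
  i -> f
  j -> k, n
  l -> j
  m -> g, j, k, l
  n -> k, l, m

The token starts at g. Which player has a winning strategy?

A0 = {k}
A1: add {n} — n (Alice) has n→k.
A2: add {j} — j (Bob): all of {k, n} already in.
A3: add {l} — l (Alice) has l→j.
A4: add {h} — h (Alice) has h→l.
A5: add {f} — f (Alice) has f→h.
A6: add {i} — i (Alice) has i→f.
A7 = A6; e.g. g (Bob) can still go to m. Fixed point.
g never enters the attractor, so Bob can avoid the target forever.

Bob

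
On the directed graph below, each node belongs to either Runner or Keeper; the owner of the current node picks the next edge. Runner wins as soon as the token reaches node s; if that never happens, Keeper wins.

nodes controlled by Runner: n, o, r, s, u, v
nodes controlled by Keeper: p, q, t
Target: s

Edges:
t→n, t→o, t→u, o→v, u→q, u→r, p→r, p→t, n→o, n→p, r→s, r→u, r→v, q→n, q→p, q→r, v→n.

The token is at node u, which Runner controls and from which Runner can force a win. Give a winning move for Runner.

A0 = {s}
A1: add {r} — r (Runner) has r→s.
A2: add {u} — u (Runner) has u→r.
A3 = A2; e.g. n (Runner) has no edge into A2. Fixed point.
From u, successor r is in the attractor (rank 1); the other successor q is not.

r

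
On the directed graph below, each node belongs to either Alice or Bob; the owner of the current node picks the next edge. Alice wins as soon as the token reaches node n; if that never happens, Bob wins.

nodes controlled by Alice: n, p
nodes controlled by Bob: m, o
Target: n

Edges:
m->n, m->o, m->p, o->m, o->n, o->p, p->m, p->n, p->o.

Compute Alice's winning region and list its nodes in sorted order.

n, p

A0 = {n}
A1: add {p} — p (Alice) has p→n.
A2 = A1; e.g. m (Bob) can still go to o. Fixed point.
Alice's winning region = {n, p}.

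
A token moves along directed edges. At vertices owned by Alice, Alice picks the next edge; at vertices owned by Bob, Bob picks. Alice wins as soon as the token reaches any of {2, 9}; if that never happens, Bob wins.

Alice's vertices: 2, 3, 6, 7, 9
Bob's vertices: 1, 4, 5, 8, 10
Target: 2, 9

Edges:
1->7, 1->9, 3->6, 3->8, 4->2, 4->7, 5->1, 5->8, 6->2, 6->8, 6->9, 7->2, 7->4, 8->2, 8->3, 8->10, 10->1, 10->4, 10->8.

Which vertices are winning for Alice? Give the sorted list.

A0 = {2, 9}
A1: add {6, 7} — 6 (Alice) has 6→2; 7 (Alice) has 7→2.
A2: add {1, 3, 4} — 1 (Bob): all of {7, 9} already in; 3 (Alice) has 3→6; 4 (Bob): all of {2, 7} already in.
A3 = A2; e.g. 5 (Bob) can still go to 8. Fixed point.
Alice's winning region = {1, 2, 3, 4, 6, 7, 9}.

1, 2, 3, 4, 6, 7, 9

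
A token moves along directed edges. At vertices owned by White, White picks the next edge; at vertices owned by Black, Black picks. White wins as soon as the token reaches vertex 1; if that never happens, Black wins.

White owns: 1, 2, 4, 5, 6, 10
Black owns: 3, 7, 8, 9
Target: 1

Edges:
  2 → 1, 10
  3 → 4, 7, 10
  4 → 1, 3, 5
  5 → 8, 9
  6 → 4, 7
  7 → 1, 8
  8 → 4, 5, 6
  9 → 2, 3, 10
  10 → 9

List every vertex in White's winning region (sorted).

1, 2, 4, 6

A0 = {1}
A1: add {2, 4} — 2 (White) has 2→1; 4 (White) has 4→1.
A2: add {6} — 6 (White) has 6→4.
A3 = A2; e.g. 3 (Black) can still go to 7. Fixed point.
White's winning region = {1, 2, 4, 6}.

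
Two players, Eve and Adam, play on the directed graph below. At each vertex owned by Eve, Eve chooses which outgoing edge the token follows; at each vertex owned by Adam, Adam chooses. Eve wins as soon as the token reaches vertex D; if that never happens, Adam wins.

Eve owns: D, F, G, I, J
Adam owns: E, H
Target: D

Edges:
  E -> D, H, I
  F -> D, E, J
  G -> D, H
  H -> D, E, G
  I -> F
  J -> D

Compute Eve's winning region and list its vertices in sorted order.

A0 = {D}
A1: add {F, G, J} — F (Eve) has F→D; G (Eve) has G→D; J (Eve) has J→D.
A2: add {I} — I (Eve) has I→F.
A3 = A2; e.g. E (Adam) can still go to H. Fixed point.
Eve's winning region = {D, F, G, I, J}.

D, F, G, I, J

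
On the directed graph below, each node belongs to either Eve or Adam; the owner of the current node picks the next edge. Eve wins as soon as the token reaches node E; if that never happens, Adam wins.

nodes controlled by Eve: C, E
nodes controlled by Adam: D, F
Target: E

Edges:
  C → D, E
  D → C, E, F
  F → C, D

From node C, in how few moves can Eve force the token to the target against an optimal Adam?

A0 = {E}
A1: add {C} — C (Eve) has C→E.
A2 = A1; e.g. D (Adam) can still go to F. Fixed point.
C enters the attractor at level 1, so Eve can force the target in 1 move from there.

1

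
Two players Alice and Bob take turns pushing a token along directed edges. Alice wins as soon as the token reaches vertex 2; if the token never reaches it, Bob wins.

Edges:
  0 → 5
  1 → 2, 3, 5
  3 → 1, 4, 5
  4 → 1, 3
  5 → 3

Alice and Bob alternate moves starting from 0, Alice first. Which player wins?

Bob

Track states (vertex, player-to-move).
A0 = {(2,Alice), (2,Bob)}
A1: add {(1,Alice)}.
A2 = A1; e.g. (0,Alice) stays out. (0,Alice) never enters ⇒ Bob avoids the target.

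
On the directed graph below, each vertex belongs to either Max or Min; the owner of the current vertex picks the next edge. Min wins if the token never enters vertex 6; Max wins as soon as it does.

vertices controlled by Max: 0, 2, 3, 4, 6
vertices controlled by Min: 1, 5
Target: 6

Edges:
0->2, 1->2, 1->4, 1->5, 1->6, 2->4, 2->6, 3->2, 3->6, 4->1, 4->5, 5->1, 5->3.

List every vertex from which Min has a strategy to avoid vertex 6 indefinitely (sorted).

A0 = {6}
A1: add {2, 3} — 2 (Max) has 2→6; 3 (Max) has 3→6.
A2: add {0} — 0 (Max) has 0→2.
A3 = A2; e.g. 1 (Min) can still go to 4. Fixed point.
Max's attractor = {0, 2, 3, 6}; Min avoids the target exactly from the complement.

1, 4, 5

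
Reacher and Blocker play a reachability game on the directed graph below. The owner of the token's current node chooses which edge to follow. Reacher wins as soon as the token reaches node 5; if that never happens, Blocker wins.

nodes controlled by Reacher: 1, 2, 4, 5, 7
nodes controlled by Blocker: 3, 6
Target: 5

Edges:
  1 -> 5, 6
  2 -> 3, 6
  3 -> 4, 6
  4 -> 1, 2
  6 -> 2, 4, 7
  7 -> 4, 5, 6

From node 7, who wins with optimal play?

A0 = {5}
A1: add {1, 7} — 1 (Reacher) has 1→5; 7 (Reacher) has 7→5.
7 ∈ A1, so Reacher can force the target.

Reacher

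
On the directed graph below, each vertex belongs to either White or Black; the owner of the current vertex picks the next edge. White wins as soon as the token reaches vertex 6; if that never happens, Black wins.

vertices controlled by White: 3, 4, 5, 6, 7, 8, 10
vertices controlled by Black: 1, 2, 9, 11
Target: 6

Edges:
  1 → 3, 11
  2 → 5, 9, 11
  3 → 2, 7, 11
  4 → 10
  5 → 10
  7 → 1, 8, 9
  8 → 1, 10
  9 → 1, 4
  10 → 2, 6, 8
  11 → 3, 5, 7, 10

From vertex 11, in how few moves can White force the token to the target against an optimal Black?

A0 = {6}
A1: add {10} — 10 (White) has 10→6.
A2: add {4, 5, 8} — 4 (White) has 4→10; 5 (White) has 5→10; 8 (White) has 8→10.
A3: add {7} — 7 (White) has 7→8.
A4: add {3} — 3 (White) has 3→7.
A5: add {11} — 11 (Black): all of {3, 5, 7, 10} already in.
11 enters the attractor at level 5, so White can force the target in 5 moves from there.

5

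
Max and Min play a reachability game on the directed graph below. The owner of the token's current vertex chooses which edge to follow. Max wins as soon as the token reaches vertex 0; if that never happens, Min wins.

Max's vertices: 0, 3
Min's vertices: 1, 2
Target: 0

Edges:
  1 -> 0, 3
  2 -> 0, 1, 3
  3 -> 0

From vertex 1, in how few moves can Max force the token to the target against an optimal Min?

A0 = {0}
A1: add {3} — 3 (Max) has 3→0.
A2: add {1} — 1 (Min): all of {0, 3} already in.
1 enters the attractor at level 2, so Max can force the target in 2 moves from there.

2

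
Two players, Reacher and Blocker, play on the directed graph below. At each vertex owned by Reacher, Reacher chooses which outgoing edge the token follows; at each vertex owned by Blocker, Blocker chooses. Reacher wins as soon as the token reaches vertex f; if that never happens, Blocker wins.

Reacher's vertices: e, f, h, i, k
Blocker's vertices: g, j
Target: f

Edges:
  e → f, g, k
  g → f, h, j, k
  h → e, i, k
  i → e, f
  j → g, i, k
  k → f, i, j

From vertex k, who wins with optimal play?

Reacher

A0 = {f}
A1: add {e, i, k} — e (Reacher) has e→f; i (Reacher) has i→f; k (Reacher) has k→f.
k ∈ A1, so Reacher can force the target.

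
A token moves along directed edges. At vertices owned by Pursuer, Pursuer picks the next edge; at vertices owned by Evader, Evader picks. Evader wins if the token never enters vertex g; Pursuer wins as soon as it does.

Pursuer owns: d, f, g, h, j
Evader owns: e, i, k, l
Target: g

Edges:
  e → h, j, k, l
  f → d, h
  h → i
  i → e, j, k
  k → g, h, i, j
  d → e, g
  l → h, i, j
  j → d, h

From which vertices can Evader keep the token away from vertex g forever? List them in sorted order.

e, h, i, k, l

A0 = {g}
A1: add {d} — d (Pursuer) has d→g.
A2: add {f, j} — f (Pursuer) has f→d; j (Pursuer) has j→d.
A3 = A2; e.g. e (Evader) can still go to h. Fixed point.
Pursuer's attractor = {d, f, g, j}; Evader avoids the target exactly from the complement.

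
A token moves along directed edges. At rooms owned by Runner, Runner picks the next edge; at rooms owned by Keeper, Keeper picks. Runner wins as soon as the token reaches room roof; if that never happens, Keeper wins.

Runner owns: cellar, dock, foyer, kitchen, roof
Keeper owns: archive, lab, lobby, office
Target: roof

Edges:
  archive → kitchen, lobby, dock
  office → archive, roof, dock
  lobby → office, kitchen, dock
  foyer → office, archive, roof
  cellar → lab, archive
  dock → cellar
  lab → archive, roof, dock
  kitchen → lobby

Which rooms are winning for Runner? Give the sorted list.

foyer, roof

A0 = {roof}
A1: add {foyer} — foyer (Runner) has foyer→roof.
A2 = A1; e.g. lab (Keeper) can still go to archive. Fixed point.
Runner's winning region = {foyer, roof}.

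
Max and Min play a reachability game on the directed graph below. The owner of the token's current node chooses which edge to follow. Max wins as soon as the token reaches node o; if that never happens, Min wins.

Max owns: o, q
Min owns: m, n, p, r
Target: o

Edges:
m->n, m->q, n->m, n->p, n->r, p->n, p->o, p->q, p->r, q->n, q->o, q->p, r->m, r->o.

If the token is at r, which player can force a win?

Min

A0 = {o}
A1: add {q} — q (Max) has q→o.
A2 = A1; e.g. m (Min) can still go to n. Fixed point.
r never enters the attractor, so Min can avoid the target forever.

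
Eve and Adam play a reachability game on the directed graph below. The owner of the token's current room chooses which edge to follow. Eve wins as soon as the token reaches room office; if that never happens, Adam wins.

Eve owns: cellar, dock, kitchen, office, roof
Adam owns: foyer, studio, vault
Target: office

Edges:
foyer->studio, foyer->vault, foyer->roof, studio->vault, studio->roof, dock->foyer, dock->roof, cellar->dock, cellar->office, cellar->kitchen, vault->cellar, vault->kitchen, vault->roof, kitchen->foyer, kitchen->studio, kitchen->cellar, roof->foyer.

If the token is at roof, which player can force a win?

A0 = {office}
A1: add {cellar} — cellar (Eve) has cellar→office.
A2: add {kitchen} — kitchen (Eve) has kitchen→cellar.
A3 = A2; e.g. foyer (Adam) can still go to studio. Fixed point.
roof never enters the attractor, so Adam can avoid the target forever.

Adam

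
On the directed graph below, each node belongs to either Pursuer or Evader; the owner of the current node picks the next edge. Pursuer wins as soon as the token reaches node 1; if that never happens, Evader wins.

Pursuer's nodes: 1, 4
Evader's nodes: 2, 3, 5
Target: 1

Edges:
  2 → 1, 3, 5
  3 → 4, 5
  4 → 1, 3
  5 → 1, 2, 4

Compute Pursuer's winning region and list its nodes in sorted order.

1, 4

A0 = {1}
A1: add {4} — 4 (Pursuer) has 4→1.
A2 = A1; e.g. 2 (Evader) can still go to 3. Fixed point.
Pursuer's winning region = {1, 4}.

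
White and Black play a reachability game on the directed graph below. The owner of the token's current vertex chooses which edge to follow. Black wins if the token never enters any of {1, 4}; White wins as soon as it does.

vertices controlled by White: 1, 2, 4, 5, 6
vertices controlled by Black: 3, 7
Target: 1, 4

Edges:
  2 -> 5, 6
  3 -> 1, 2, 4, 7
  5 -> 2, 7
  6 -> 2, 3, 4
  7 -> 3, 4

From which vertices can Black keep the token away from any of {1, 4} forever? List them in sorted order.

3, 7

A0 = {1, 4}
A1: add {6} — 6 (White) has 6→4.
A2: add {2} — 2 (White) has 2→6.
A3: add {5} — 5 (White) has 5→2.
A4 = A3; e.g. 3 (Black) can still go to 7. Fixed point.
White's attractor = {1, 2, 4, 5, 6}; Black avoids the target exactly from the complement.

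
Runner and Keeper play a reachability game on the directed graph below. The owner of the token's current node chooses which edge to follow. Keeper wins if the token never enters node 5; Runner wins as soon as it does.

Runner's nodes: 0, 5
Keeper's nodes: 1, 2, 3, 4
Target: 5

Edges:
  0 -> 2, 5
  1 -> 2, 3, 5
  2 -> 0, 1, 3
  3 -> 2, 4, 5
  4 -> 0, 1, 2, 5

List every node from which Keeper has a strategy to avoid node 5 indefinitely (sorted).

1, 2, 3, 4

A0 = {5}
A1: add {0} — 0 (Runner) has 0→5.
A2 = A1; e.g. 1 (Keeper) can still go to 2. Fixed point.
Runner's attractor = {0, 5}; Keeper avoids the target exactly from the complement.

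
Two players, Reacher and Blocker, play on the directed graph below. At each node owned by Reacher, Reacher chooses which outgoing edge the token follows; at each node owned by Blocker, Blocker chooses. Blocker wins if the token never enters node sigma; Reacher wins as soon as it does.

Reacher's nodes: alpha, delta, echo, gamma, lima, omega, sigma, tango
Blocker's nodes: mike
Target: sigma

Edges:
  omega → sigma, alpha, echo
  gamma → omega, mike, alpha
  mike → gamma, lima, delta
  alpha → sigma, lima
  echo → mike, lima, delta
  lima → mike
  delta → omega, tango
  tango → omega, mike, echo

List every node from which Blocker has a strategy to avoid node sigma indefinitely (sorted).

A0 = {sigma}
A1: add {alpha, omega} — omega (Reacher) has omega→sigma; alpha (Reacher) has alpha→sigma.
A2: add {delta, gamma, tango} — gamma (Reacher) has gamma→omega; delta (Reacher) has delta→omega; tango (Reacher) has tango→omega.
A3: add {echo} — echo (Reacher) has echo→delta.
A4 = A3; e.g. mike (Blocker) can still go to lima. Fixed point.
Reacher's attractor = {alpha, delta, echo, gamma, omega, sigma, tango}; Blocker avoids the target exactly from the complement.

lima, mike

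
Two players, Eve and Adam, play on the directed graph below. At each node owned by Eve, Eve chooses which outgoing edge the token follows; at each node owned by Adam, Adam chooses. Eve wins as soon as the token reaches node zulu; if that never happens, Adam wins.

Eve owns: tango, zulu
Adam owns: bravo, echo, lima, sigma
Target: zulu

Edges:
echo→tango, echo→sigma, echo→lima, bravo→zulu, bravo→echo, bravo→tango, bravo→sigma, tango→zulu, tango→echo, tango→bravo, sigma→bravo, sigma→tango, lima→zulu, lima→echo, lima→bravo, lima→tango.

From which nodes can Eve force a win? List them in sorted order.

A0 = {zulu}
A1: add {tango} — tango (Eve) has tango→zulu.
A2 = A1; e.g. echo (Adam) can still go to sigma. Fixed point.
Eve's winning region = {tango, zulu}.

tango, zulu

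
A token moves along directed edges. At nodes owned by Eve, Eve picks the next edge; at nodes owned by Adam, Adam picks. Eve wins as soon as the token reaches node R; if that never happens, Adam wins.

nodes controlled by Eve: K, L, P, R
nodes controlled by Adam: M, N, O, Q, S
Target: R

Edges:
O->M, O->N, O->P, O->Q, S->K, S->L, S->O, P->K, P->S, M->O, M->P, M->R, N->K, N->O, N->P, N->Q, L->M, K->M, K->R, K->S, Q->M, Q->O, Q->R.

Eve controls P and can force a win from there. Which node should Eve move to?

K

A0 = {R}
A1: add {K} — K (Eve) has K→R.
A2: add {P} — P (Eve) has P→K.
A3 = A2; e.g. L (Eve) has no edge into A2. Fixed point.
From P, successor K is in the attractor (rank 1); the other successor S is not.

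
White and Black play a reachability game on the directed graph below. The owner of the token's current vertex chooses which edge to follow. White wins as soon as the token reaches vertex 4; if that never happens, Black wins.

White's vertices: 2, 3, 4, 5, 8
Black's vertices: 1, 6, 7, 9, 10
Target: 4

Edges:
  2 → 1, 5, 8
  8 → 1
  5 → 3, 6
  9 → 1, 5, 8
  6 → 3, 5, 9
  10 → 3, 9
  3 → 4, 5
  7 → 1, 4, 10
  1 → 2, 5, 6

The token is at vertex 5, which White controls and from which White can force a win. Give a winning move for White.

3

A0 = {4}
A1: add {3} — 3 (White) has 3→4.
A2: add {5} — 5 (White) has 5→3.
A3: add {2} — 2 (White) has 2→5.
A4 = A3; e.g. 1 (Black) can still go to 6. Fixed point.
From 5, successor 3 is in the attractor (rank 1); the other successor 6 is not.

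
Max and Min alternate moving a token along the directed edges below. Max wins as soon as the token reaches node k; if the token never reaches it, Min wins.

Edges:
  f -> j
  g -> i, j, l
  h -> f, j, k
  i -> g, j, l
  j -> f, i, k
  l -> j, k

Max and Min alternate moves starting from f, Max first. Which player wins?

Track states (vertex, player-to-move).
A0 = {(k,Max), (k,Min)}
A1: add {(h,Max), (j,Max), (l,Max)}.
A2: add {(f,Min), (l,Min)}.
A3: add {(g,Max), (i,Max)}.
A4: add {(g,Min), (i,Min)}.
A5 = A4; e.g. (f,Max) stays out. (f,Max) never enters ⇒ Min avoids the target.

Min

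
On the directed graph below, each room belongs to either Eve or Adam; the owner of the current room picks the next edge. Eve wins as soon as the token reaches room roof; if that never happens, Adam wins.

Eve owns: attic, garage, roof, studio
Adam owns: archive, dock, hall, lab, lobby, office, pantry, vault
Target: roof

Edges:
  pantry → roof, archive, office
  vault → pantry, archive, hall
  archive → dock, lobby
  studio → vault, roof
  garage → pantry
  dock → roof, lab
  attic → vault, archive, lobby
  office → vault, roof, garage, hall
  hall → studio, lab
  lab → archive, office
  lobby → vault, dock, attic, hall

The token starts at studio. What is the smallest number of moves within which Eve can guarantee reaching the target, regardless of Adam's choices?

1

A0 = {roof}
A1: add {studio} — studio (Eve) has studio→roof.
A2 = A1; e.g. pantry (Adam) can still go to archive. Fixed point.
studio enters the attractor at level 1, so Eve can force the target in 1 move from there.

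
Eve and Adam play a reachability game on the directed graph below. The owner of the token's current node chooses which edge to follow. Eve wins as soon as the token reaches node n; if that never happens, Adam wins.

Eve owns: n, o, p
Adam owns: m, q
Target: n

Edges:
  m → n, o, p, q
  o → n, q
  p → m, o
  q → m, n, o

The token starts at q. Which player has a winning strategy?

Adam

A0 = {n}
A1: add {o} — o (Eve) has o→n.
A2: add {p} — p (Eve) has p→o.
A3 = A2; e.g. m (Adam) can still go to q. Fixed point.
q never enters the attractor, so Adam can avoid the target forever.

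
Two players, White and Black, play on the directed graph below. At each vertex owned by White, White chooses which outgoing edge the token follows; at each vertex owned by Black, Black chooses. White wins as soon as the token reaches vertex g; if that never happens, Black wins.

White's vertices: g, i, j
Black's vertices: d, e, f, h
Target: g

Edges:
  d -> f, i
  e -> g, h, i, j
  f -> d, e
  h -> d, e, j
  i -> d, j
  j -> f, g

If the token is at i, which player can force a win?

A0 = {g}
A1: add {j} — j (White) has j→g.
A2: add {i} — i (White) has i→j.
A3 = A2; e.g. d (Black) can still go to f. Fixed point.
i ∈ A2, so White can force the target.

White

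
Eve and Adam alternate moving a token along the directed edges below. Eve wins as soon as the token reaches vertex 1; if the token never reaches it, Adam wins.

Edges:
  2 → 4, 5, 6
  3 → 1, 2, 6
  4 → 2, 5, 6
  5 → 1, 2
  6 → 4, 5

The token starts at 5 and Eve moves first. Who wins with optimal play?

Eve

Track states (vertex, player-to-move).
A0 = {(1,Eve), (1,Adam)}
A1: add {(3,Eve), (5,Eve)}.
(5,Eve) ∈ A1 ⇒ Eve forces the target.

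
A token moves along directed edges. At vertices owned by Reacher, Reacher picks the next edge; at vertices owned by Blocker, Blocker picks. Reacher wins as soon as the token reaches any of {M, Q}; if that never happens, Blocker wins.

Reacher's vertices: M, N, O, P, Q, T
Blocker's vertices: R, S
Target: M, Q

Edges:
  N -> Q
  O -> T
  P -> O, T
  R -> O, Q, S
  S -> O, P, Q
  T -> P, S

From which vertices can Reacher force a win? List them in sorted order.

A0 = {M, Q}
A1: add {N} — N (Reacher) has N→Q.
A2 = A1; e.g. O (Reacher) has no edge into A1. Fixed point.
Reacher's winning region = {M, N, Q}.

M, N, Q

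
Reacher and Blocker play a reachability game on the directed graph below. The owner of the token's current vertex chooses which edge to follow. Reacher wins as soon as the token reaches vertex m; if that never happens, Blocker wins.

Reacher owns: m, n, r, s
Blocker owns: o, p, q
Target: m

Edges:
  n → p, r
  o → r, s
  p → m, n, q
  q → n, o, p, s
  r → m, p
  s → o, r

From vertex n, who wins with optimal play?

Reacher

A0 = {m}
A1: add {r} — r (Reacher) has r→m.
A2: add {n, s} — n (Reacher) has n→r; s (Reacher) has s→r.
n ∈ A2, so Reacher can force the target.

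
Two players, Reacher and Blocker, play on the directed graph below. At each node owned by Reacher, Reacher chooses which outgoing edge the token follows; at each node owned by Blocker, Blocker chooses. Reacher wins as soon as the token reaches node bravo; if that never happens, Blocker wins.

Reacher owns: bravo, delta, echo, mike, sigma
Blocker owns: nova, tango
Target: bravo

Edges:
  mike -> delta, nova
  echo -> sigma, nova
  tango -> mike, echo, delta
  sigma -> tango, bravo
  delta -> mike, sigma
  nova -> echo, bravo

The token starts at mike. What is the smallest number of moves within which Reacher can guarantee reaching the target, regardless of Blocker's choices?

A0 = {bravo}
A1: add {sigma} — sigma (Reacher) has sigma→bravo.
A2: add {delta, echo} — echo (Reacher) has echo→sigma; delta (Reacher) has delta→sigma.
A3: add {mike, nova} — mike (Reacher) has mike→delta; nova (Blocker): all of {echo, bravo} already in.
mike enters the attractor at level 3, so Reacher can force the target in 3 moves from there.

3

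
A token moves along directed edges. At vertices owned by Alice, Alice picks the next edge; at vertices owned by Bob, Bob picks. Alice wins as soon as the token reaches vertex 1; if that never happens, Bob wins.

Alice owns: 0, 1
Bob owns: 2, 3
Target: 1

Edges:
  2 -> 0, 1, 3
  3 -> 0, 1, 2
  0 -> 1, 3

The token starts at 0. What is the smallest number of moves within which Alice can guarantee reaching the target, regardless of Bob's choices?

1

A0 = {1}
A1: add {0} — 0 (Alice) has 0→1.
A2 = A1; e.g. 2 (Bob) can still go to 3. Fixed point.
0 enters the attractor at level 1, so Alice can force the target in 1 move from there.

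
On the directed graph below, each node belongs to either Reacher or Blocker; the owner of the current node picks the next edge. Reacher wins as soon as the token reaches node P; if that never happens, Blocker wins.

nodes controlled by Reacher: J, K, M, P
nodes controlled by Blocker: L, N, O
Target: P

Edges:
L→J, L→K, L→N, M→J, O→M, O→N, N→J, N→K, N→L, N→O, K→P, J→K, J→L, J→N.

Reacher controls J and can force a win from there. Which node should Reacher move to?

A0 = {P}
A1: add {K} — K (Reacher) has K→P.
A2: add {J} — J (Reacher) has J→K.
A3: add {M} — M (Reacher) has M→J.
A4 = A3; e.g. L (Blocker) can still go to N. Fixed point.
From J, successor K is in the attractor (rank 1); the other successors L, N are not.

K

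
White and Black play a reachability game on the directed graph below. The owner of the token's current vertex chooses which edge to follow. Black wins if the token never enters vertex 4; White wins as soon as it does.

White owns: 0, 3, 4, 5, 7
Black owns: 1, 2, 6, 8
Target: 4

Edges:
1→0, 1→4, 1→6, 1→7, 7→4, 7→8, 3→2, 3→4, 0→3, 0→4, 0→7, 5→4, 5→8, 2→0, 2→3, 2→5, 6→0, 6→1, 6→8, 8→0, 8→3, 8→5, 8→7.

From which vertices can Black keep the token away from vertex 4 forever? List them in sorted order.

A0 = {4}
A1: add {0, 3, 5, 7} — 0 (White) has 0→4; 3 (White) has 3→4; 5 (White) has 5→4; 7 (White) has 7→4.
A2: add {2, 8} — 2 (Black): all of {0, 3, 5} already in; 8 (Black): all of {0, 3, 5, 7} already in.
A3 = A2; e.g. 1 (Black) can still go to 6. Fixed point.
White's attractor = {0, 2, 3, 4, 5, 7, 8}; Black avoids the target exactly from the complement.

1, 6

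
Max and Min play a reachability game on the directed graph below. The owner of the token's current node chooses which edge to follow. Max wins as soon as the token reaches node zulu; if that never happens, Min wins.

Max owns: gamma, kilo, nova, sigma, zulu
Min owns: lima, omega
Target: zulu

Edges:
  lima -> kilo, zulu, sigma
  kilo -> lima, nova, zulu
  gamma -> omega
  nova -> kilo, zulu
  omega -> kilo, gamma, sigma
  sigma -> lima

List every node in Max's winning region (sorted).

A0 = {zulu}
A1: add {kilo, nova} — kilo (Max) has kilo→zulu; nova (Max) has nova→zulu.
A2 = A1; e.g. lima (Min) can still go to sigma. Fixed point.
Max's winning region = {kilo, nova, zulu}.

kilo, nova, zulu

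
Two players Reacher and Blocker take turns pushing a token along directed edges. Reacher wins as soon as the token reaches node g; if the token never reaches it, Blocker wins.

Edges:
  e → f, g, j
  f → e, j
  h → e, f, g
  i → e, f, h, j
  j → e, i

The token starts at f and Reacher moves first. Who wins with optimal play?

Blocker

Track states (vertex, player-to-move).
A0 = {(g,Reacher), (g,Blocker)}
A1: add {(e,Reacher), (h,Reacher)}.
A2 = A1; e.g. (e,Blocker) stays out. (f,Reacher) never enters ⇒ Blocker avoids the target.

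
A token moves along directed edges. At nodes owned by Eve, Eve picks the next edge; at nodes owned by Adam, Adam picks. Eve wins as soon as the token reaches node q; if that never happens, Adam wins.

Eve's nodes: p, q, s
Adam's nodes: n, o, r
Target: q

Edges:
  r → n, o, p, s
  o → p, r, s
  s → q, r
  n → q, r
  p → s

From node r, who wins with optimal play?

Adam

A0 = {q}
A1: add {s} — s (Eve) has s→q.
A2: add {p} — p (Eve) has p→s.
A3 = A2; e.g. n (Adam) can still go to r. Fixed point.
r never enters the attractor, so Adam can avoid the target forever.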